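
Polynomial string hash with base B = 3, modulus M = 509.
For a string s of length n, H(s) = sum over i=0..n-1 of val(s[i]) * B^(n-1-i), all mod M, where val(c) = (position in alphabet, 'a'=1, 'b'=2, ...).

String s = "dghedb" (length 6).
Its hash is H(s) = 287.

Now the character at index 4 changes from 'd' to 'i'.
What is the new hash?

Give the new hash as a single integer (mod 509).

val('d') = 4, val('i') = 9
Position k = 4, exponent = n-1-k = 1
B^1 mod M = 3^1 mod 509 = 3
Delta = (9 - 4) * 3 mod 509 = 15
New hash = (287 + 15) mod 509 = 302

Answer: 302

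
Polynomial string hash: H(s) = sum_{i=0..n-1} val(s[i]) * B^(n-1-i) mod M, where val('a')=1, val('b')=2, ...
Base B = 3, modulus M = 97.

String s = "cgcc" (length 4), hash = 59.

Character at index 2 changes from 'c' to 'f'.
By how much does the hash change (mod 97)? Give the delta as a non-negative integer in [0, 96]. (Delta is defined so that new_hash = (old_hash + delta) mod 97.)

Answer: 9

Derivation:
Delta formula: (val(new) - val(old)) * B^(n-1-k) mod M
  val('f') - val('c') = 6 - 3 = 3
  B^(n-1-k) = 3^1 mod 97 = 3
  Delta = 3 * 3 mod 97 = 9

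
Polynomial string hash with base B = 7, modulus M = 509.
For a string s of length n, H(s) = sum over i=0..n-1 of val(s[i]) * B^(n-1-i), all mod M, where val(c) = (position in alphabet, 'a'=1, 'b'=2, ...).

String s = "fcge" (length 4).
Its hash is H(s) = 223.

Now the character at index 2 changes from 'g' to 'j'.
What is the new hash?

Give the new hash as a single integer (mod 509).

val('g') = 7, val('j') = 10
Position k = 2, exponent = n-1-k = 1
B^1 mod M = 7^1 mod 509 = 7
Delta = (10 - 7) * 7 mod 509 = 21
New hash = (223 + 21) mod 509 = 244

Answer: 244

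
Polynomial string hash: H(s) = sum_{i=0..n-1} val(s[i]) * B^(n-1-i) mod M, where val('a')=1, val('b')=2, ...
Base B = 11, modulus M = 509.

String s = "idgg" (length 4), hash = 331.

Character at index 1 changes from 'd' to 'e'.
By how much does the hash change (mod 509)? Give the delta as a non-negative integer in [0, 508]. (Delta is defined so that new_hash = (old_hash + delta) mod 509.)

Delta formula: (val(new) - val(old)) * B^(n-1-k) mod M
  val('e') - val('d') = 5 - 4 = 1
  B^(n-1-k) = 11^2 mod 509 = 121
  Delta = 1 * 121 mod 509 = 121

Answer: 121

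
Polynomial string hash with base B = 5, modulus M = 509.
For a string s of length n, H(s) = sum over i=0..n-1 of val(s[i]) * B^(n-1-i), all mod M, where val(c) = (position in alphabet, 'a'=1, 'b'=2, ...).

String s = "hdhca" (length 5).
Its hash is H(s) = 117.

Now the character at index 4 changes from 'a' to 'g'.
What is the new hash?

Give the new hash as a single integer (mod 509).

val('a') = 1, val('g') = 7
Position k = 4, exponent = n-1-k = 0
B^0 mod M = 5^0 mod 509 = 1
Delta = (7 - 1) * 1 mod 509 = 6
New hash = (117 + 6) mod 509 = 123

Answer: 123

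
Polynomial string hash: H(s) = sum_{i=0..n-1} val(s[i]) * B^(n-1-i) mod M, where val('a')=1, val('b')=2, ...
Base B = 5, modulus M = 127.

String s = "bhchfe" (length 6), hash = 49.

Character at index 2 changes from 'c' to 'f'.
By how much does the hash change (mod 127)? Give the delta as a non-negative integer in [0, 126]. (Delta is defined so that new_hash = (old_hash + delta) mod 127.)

Delta formula: (val(new) - val(old)) * B^(n-1-k) mod M
  val('f') - val('c') = 6 - 3 = 3
  B^(n-1-k) = 5^3 mod 127 = 125
  Delta = 3 * 125 mod 127 = 121

Answer: 121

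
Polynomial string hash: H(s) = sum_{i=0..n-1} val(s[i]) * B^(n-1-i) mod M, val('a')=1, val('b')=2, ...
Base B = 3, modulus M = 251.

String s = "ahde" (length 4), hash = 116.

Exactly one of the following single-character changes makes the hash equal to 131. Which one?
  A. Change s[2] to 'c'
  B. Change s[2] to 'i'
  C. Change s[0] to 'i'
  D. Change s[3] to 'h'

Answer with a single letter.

Answer: B

Derivation:
Option A: s[2]='d'->'c', delta=(3-4)*3^1 mod 251 = 248, hash=116+248 mod 251 = 113
Option B: s[2]='d'->'i', delta=(9-4)*3^1 mod 251 = 15, hash=116+15 mod 251 = 131 <-- target
Option C: s[0]='a'->'i', delta=(9-1)*3^3 mod 251 = 216, hash=116+216 mod 251 = 81
Option D: s[3]='e'->'h', delta=(8-5)*3^0 mod 251 = 3, hash=116+3 mod 251 = 119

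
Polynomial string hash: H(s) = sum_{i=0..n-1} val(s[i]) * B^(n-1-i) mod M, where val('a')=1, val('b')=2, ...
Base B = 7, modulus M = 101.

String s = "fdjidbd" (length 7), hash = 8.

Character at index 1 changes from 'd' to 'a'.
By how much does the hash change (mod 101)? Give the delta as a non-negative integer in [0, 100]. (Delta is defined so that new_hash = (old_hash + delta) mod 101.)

Delta formula: (val(new) - val(old)) * B^(n-1-k) mod M
  val('a') - val('d') = 1 - 4 = -3
  B^(n-1-k) = 7^5 mod 101 = 41
  Delta = -3 * 41 mod 101 = 79

Answer: 79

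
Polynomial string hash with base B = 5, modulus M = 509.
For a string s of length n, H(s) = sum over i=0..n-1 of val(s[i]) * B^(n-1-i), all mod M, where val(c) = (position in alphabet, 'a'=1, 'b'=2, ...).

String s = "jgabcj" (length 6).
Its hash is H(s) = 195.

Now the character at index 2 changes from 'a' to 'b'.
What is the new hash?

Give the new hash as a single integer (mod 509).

val('a') = 1, val('b') = 2
Position k = 2, exponent = n-1-k = 3
B^3 mod M = 5^3 mod 509 = 125
Delta = (2 - 1) * 125 mod 509 = 125
New hash = (195 + 125) mod 509 = 320

Answer: 320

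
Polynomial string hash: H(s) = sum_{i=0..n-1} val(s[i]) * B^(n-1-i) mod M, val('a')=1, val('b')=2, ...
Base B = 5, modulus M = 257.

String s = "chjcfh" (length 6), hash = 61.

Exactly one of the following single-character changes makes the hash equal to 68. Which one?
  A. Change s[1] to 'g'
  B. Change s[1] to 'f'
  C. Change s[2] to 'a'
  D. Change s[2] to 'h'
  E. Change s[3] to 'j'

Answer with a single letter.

Option A: s[1]='h'->'g', delta=(7-8)*5^4 mod 257 = 146, hash=61+146 mod 257 = 207
Option B: s[1]='h'->'f', delta=(6-8)*5^4 mod 257 = 35, hash=61+35 mod 257 = 96
Option C: s[2]='j'->'a', delta=(1-10)*5^3 mod 257 = 160, hash=61+160 mod 257 = 221
Option D: s[2]='j'->'h', delta=(8-10)*5^3 mod 257 = 7, hash=61+7 mod 257 = 68 <-- target
Option E: s[3]='c'->'j', delta=(10-3)*5^2 mod 257 = 175, hash=61+175 mod 257 = 236

Answer: D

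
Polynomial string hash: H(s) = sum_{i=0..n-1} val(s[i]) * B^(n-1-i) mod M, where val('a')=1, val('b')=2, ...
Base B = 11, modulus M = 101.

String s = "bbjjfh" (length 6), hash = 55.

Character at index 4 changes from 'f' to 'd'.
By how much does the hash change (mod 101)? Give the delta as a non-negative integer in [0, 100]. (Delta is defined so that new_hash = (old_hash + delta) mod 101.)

Answer: 79

Derivation:
Delta formula: (val(new) - val(old)) * B^(n-1-k) mod M
  val('d') - val('f') = 4 - 6 = -2
  B^(n-1-k) = 11^1 mod 101 = 11
  Delta = -2 * 11 mod 101 = 79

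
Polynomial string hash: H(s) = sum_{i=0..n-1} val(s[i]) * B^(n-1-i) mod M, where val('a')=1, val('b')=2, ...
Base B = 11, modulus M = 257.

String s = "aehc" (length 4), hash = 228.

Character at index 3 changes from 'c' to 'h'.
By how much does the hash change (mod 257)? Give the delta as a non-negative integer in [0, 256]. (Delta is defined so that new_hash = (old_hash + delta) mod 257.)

Answer: 5

Derivation:
Delta formula: (val(new) - val(old)) * B^(n-1-k) mod M
  val('h') - val('c') = 8 - 3 = 5
  B^(n-1-k) = 11^0 mod 257 = 1
  Delta = 5 * 1 mod 257 = 5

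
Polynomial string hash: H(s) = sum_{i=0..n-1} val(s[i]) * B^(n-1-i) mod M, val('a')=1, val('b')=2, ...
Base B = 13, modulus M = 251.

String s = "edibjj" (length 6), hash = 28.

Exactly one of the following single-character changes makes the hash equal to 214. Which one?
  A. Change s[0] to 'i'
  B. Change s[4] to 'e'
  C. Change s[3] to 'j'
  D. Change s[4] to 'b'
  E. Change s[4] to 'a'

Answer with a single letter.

Answer: B

Derivation:
Option A: s[0]='e'->'i', delta=(9-5)*13^5 mod 251 = 5, hash=28+5 mod 251 = 33
Option B: s[4]='j'->'e', delta=(5-10)*13^1 mod 251 = 186, hash=28+186 mod 251 = 214 <-- target
Option C: s[3]='b'->'j', delta=(10-2)*13^2 mod 251 = 97, hash=28+97 mod 251 = 125
Option D: s[4]='j'->'b', delta=(2-10)*13^1 mod 251 = 147, hash=28+147 mod 251 = 175
Option E: s[4]='j'->'a', delta=(1-10)*13^1 mod 251 = 134, hash=28+134 mod 251 = 162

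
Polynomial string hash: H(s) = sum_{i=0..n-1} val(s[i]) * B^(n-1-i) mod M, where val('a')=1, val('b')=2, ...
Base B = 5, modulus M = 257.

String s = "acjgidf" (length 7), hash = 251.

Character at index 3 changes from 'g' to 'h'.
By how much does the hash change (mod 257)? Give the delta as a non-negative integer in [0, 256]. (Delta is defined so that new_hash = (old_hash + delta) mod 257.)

Delta formula: (val(new) - val(old)) * B^(n-1-k) mod M
  val('h') - val('g') = 8 - 7 = 1
  B^(n-1-k) = 5^3 mod 257 = 125
  Delta = 1 * 125 mod 257 = 125

Answer: 125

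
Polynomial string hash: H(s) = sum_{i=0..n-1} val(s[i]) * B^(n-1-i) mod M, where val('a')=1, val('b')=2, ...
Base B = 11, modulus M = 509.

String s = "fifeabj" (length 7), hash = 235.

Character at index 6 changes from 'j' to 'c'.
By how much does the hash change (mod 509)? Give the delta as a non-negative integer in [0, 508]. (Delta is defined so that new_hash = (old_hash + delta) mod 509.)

Answer: 502

Derivation:
Delta formula: (val(new) - val(old)) * B^(n-1-k) mod M
  val('c') - val('j') = 3 - 10 = -7
  B^(n-1-k) = 11^0 mod 509 = 1
  Delta = -7 * 1 mod 509 = 502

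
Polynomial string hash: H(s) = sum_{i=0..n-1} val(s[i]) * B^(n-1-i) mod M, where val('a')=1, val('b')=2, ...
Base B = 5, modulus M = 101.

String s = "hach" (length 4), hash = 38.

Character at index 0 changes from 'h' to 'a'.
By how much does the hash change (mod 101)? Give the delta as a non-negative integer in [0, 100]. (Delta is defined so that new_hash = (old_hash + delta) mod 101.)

Answer: 34

Derivation:
Delta formula: (val(new) - val(old)) * B^(n-1-k) mod M
  val('a') - val('h') = 1 - 8 = -7
  B^(n-1-k) = 5^3 mod 101 = 24
  Delta = -7 * 24 mod 101 = 34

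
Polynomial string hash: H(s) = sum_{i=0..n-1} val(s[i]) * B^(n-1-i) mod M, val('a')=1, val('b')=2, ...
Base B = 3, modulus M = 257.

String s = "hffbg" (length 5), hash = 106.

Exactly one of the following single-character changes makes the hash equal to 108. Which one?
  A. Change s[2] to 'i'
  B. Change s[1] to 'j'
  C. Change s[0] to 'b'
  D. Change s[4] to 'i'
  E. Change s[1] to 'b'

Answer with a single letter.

Option A: s[2]='f'->'i', delta=(9-6)*3^2 mod 257 = 27, hash=106+27 mod 257 = 133
Option B: s[1]='f'->'j', delta=(10-6)*3^3 mod 257 = 108, hash=106+108 mod 257 = 214
Option C: s[0]='h'->'b', delta=(2-8)*3^4 mod 257 = 28, hash=106+28 mod 257 = 134
Option D: s[4]='g'->'i', delta=(9-7)*3^0 mod 257 = 2, hash=106+2 mod 257 = 108 <-- target
Option E: s[1]='f'->'b', delta=(2-6)*3^3 mod 257 = 149, hash=106+149 mod 257 = 255

Answer: D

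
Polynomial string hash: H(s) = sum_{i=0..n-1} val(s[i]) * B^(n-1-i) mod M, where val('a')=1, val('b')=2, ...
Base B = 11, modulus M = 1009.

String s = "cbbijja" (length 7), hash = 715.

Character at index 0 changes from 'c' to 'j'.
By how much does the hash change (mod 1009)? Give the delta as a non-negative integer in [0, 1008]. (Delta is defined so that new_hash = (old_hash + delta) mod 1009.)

Delta formula: (val(new) - val(old)) * B^(n-1-k) mod M
  val('j') - val('c') = 10 - 3 = 7
  B^(n-1-k) = 11^6 mod 1009 = 766
  Delta = 7 * 766 mod 1009 = 317

Answer: 317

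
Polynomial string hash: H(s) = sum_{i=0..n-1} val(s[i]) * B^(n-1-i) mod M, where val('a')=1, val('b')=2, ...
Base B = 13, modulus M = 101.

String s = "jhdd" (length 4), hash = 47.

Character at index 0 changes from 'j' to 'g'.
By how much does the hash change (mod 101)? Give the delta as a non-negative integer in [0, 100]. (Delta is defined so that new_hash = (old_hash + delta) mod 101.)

Delta formula: (val(new) - val(old)) * B^(n-1-k) mod M
  val('g') - val('j') = 7 - 10 = -3
  B^(n-1-k) = 13^3 mod 101 = 76
  Delta = -3 * 76 mod 101 = 75

Answer: 75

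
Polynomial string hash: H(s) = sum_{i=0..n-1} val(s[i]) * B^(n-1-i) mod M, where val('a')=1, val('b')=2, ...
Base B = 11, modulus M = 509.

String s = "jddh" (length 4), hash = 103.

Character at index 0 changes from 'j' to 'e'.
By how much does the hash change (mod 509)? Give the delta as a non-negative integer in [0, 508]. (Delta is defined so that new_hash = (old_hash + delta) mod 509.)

Answer: 471

Derivation:
Delta formula: (val(new) - val(old)) * B^(n-1-k) mod M
  val('e') - val('j') = 5 - 10 = -5
  B^(n-1-k) = 11^3 mod 509 = 313
  Delta = -5 * 313 mod 509 = 471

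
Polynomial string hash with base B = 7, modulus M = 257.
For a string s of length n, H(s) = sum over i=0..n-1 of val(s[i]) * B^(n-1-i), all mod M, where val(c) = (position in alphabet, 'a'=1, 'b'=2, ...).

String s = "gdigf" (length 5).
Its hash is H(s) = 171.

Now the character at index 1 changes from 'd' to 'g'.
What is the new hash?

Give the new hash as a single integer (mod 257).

val('d') = 4, val('g') = 7
Position k = 1, exponent = n-1-k = 3
B^3 mod M = 7^3 mod 257 = 86
Delta = (7 - 4) * 86 mod 257 = 1
New hash = (171 + 1) mod 257 = 172

Answer: 172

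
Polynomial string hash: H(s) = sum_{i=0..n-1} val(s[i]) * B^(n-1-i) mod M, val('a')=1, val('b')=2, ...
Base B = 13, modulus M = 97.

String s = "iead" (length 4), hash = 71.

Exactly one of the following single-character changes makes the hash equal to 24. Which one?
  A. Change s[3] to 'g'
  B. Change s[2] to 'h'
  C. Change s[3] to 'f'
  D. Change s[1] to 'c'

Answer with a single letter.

Option A: s[3]='d'->'g', delta=(7-4)*13^0 mod 97 = 3, hash=71+3 mod 97 = 74
Option B: s[2]='a'->'h', delta=(8-1)*13^1 mod 97 = 91, hash=71+91 mod 97 = 65
Option C: s[3]='d'->'f', delta=(6-4)*13^0 mod 97 = 2, hash=71+2 mod 97 = 73
Option D: s[1]='e'->'c', delta=(3-5)*13^2 mod 97 = 50, hash=71+50 mod 97 = 24 <-- target

Answer: D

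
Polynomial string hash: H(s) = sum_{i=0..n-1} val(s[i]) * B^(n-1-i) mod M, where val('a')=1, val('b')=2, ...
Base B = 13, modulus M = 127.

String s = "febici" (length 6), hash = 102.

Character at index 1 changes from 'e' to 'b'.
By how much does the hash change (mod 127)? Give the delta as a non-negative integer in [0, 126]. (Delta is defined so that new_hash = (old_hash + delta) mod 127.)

Answer: 42

Derivation:
Delta formula: (val(new) - val(old)) * B^(n-1-k) mod M
  val('b') - val('e') = 2 - 5 = -3
  B^(n-1-k) = 13^4 mod 127 = 113
  Delta = -3 * 113 mod 127 = 42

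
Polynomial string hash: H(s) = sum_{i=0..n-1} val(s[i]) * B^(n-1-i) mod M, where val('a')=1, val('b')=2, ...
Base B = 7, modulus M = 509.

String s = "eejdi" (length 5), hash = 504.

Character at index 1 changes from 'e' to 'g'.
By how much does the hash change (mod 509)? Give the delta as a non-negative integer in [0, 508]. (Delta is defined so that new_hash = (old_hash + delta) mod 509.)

Delta formula: (val(new) - val(old)) * B^(n-1-k) mod M
  val('g') - val('e') = 7 - 5 = 2
  B^(n-1-k) = 7^3 mod 509 = 343
  Delta = 2 * 343 mod 509 = 177

Answer: 177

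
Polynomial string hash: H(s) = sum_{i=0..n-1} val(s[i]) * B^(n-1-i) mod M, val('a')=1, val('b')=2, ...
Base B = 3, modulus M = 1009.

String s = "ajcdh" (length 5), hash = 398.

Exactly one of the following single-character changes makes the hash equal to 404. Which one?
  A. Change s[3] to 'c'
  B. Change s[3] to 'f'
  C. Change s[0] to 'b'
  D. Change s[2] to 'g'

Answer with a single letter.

Answer: B

Derivation:
Option A: s[3]='d'->'c', delta=(3-4)*3^1 mod 1009 = 1006, hash=398+1006 mod 1009 = 395
Option B: s[3]='d'->'f', delta=(6-4)*3^1 mod 1009 = 6, hash=398+6 mod 1009 = 404 <-- target
Option C: s[0]='a'->'b', delta=(2-1)*3^4 mod 1009 = 81, hash=398+81 mod 1009 = 479
Option D: s[2]='c'->'g', delta=(7-3)*3^2 mod 1009 = 36, hash=398+36 mod 1009 = 434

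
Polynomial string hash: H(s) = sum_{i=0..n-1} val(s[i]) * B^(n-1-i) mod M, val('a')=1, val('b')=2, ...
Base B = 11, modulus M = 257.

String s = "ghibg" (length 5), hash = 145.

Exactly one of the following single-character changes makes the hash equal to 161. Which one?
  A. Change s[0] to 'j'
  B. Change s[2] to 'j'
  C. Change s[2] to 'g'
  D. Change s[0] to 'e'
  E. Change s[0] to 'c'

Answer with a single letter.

Option A: s[0]='g'->'j', delta=(10-7)*11^4 mod 257 = 233, hash=145+233 mod 257 = 121
Option B: s[2]='i'->'j', delta=(10-9)*11^2 mod 257 = 121, hash=145+121 mod 257 = 9
Option C: s[2]='i'->'g', delta=(7-9)*11^2 mod 257 = 15, hash=145+15 mod 257 = 160
Option D: s[0]='g'->'e', delta=(5-7)*11^4 mod 257 = 16, hash=145+16 mod 257 = 161 <-- target
Option E: s[0]='g'->'c', delta=(3-7)*11^4 mod 257 = 32, hash=145+32 mod 257 = 177

Answer: D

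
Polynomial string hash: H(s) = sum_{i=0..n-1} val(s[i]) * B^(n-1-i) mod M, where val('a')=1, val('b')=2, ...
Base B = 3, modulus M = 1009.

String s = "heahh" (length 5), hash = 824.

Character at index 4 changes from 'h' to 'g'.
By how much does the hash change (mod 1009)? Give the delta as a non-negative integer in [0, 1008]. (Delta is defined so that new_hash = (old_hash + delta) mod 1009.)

Answer: 1008

Derivation:
Delta formula: (val(new) - val(old)) * B^(n-1-k) mod M
  val('g') - val('h') = 7 - 8 = -1
  B^(n-1-k) = 3^0 mod 1009 = 1
  Delta = -1 * 1 mod 1009 = 1008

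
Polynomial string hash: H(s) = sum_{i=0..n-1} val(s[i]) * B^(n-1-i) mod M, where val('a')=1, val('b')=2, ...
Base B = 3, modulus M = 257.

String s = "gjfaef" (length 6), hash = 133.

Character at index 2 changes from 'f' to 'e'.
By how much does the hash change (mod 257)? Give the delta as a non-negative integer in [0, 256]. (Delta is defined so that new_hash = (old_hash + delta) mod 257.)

Delta formula: (val(new) - val(old)) * B^(n-1-k) mod M
  val('e') - val('f') = 5 - 6 = -1
  B^(n-1-k) = 3^3 mod 257 = 27
  Delta = -1 * 27 mod 257 = 230

Answer: 230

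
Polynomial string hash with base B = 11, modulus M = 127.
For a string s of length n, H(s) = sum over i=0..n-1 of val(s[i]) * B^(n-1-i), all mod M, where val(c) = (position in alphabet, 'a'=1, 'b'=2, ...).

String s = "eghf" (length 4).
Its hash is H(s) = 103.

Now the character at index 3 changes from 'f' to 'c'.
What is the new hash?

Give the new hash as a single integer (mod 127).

Answer: 100

Derivation:
val('f') = 6, val('c') = 3
Position k = 3, exponent = n-1-k = 0
B^0 mod M = 11^0 mod 127 = 1
Delta = (3 - 6) * 1 mod 127 = 124
New hash = (103 + 124) mod 127 = 100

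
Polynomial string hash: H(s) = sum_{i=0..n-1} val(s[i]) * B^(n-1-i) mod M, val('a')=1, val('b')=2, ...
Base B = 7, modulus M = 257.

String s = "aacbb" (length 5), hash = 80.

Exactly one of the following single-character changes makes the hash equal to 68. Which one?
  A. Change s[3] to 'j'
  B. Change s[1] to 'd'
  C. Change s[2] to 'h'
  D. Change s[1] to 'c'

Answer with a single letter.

Answer: C

Derivation:
Option A: s[3]='b'->'j', delta=(10-2)*7^1 mod 257 = 56, hash=80+56 mod 257 = 136
Option B: s[1]='a'->'d', delta=(4-1)*7^3 mod 257 = 1, hash=80+1 mod 257 = 81
Option C: s[2]='c'->'h', delta=(8-3)*7^2 mod 257 = 245, hash=80+245 mod 257 = 68 <-- target
Option D: s[1]='a'->'c', delta=(3-1)*7^3 mod 257 = 172, hash=80+172 mod 257 = 252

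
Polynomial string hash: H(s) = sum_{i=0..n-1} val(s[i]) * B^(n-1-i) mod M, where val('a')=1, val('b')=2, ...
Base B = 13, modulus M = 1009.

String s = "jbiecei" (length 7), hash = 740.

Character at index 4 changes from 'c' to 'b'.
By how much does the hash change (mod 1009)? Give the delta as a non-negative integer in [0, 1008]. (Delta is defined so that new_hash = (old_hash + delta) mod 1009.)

Delta formula: (val(new) - val(old)) * B^(n-1-k) mod M
  val('b') - val('c') = 2 - 3 = -1
  B^(n-1-k) = 13^2 mod 1009 = 169
  Delta = -1 * 169 mod 1009 = 840

Answer: 840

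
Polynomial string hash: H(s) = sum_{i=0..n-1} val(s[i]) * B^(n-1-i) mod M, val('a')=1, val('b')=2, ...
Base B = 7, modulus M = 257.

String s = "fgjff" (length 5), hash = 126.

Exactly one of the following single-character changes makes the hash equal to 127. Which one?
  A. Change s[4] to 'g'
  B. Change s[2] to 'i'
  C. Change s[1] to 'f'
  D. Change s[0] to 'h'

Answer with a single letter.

Answer: A

Derivation:
Option A: s[4]='f'->'g', delta=(7-6)*7^0 mod 257 = 1, hash=126+1 mod 257 = 127 <-- target
Option B: s[2]='j'->'i', delta=(9-10)*7^2 mod 257 = 208, hash=126+208 mod 257 = 77
Option C: s[1]='g'->'f', delta=(6-7)*7^3 mod 257 = 171, hash=126+171 mod 257 = 40
Option D: s[0]='f'->'h', delta=(8-6)*7^4 mod 257 = 176, hash=126+176 mod 257 = 45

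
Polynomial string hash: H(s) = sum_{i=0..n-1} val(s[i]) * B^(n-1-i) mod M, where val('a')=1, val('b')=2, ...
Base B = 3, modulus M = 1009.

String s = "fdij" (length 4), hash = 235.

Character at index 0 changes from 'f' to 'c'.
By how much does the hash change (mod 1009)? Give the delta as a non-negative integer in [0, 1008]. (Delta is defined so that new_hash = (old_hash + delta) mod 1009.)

Delta formula: (val(new) - val(old)) * B^(n-1-k) mod M
  val('c') - val('f') = 3 - 6 = -3
  B^(n-1-k) = 3^3 mod 1009 = 27
  Delta = -3 * 27 mod 1009 = 928

Answer: 928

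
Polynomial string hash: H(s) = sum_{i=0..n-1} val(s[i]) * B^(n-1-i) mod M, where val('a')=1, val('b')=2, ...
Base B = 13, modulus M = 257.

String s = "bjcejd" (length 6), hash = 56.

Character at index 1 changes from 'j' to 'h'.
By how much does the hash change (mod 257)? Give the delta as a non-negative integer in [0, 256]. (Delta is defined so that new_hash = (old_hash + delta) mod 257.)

Answer: 189

Derivation:
Delta formula: (val(new) - val(old)) * B^(n-1-k) mod M
  val('h') - val('j') = 8 - 10 = -2
  B^(n-1-k) = 13^4 mod 257 = 34
  Delta = -2 * 34 mod 257 = 189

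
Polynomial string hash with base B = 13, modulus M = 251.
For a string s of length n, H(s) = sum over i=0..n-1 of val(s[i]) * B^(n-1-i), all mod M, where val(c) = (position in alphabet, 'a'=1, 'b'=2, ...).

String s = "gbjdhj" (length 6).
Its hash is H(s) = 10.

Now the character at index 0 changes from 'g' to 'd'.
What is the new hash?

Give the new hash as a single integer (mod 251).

Answer: 69

Derivation:
val('g') = 7, val('d') = 4
Position k = 0, exponent = n-1-k = 5
B^5 mod M = 13^5 mod 251 = 64
Delta = (4 - 7) * 64 mod 251 = 59
New hash = (10 + 59) mod 251 = 69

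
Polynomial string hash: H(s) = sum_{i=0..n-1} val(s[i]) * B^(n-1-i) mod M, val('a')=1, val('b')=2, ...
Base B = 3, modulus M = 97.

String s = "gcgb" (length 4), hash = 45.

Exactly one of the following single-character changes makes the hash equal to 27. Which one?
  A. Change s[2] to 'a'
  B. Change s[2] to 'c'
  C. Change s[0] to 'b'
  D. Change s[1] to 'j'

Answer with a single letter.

Answer: A

Derivation:
Option A: s[2]='g'->'a', delta=(1-7)*3^1 mod 97 = 79, hash=45+79 mod 97 = 27 <-- target
Option B: s[2]='g'->'c', delta=(3-7)*3^1 mod 97 = 85, hash=45+85 mod 97 = 33
Option C: s[0]='g'->'b', delta=(2-7)*3^3 mod 97 = 59, hash=45+59 mod 97 = 7
Option D: s[1]='c'->'j', delta=(10-3)*3^2 mod 97 = 63, hash=45+63 mod 97 = 11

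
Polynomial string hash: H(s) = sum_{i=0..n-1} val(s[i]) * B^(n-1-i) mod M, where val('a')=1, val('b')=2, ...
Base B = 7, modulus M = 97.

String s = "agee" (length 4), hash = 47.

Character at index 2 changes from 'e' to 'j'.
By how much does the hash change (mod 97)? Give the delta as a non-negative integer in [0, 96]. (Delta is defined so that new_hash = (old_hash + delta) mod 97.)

Delta formula: (val(new) - val(old)) * B^(n-1-k) mod M
  val('j') - val('e') = 10 - 5 = 5
  B^(n-1-k) = 7^1 mod 97 = 7
  Delta = 5 * 7 mod 97 = 35

Answer: 35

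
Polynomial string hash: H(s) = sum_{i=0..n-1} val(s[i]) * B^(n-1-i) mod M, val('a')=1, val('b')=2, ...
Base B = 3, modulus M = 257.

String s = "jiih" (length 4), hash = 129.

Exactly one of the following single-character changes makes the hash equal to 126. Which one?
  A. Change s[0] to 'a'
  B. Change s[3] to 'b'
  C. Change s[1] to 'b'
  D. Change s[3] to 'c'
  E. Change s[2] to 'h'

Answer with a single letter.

Option A: s[0]='j'->'a', delta=(1-10)*3^3 mod 257 = 14, hash=129+14 mod 257 = 143
Option B: s[3]='h'->'b', delta=(2-8)*3^0 mod 257 = 251, hash=129+251 mod 257 = 123
Option C: s[1]='i'->'b', delta=(2-9)*3^2 mod 257 = 194, hash=129+194 mod 257 = 66
Option D: s[3]='h'->'c', delta=(3-8)*3^0 mod 257 = 252, hash=129+252 mod 257 = 124
Option E: s[2]='i'->'h', delta=(8-9)*3^1 mod 257 = 254, hash=129+254 mod 257 = 126 <-- target

Answer: E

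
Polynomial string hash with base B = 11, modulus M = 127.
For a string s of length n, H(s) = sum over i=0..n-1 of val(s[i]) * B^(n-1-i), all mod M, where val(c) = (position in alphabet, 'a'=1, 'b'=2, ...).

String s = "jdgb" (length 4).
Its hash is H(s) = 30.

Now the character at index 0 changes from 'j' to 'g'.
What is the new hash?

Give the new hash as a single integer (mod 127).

Answer: 101

Derivation:
val('j') = 10, val('g') = 7
Position k = 0, exponent = n-1-k = 3
B^3 mod M = 11^3 mod 127 = 61
Delta = (7 - 10) * 61 mod 127 = 71
New hash = (30 + 71) mod 127 = 101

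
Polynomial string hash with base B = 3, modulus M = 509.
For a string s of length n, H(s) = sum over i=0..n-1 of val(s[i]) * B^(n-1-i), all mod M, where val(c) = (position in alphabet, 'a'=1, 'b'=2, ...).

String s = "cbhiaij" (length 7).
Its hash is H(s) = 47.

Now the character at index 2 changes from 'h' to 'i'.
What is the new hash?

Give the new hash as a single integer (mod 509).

val('h') = 8, val('i') = 9
Position k = 2, exponent = n-1-k = 4
B^4 mod M = 3^4 mod 509 = 81
Delta = (9 - 8) * 81 mod 509 = 81
New hash = (47 + 81) mod 509 = 128

Answer: 128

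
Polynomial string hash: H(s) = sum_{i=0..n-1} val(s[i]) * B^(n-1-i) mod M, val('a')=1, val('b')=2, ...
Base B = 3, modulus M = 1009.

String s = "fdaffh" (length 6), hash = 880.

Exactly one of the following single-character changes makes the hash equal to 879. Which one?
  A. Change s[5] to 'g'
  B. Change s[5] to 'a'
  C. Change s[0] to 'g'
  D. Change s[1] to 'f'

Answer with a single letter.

Option A: s[5]='h'->'g', delta=(7-8)*3^0 mod 1009 = 1008, hash=880+1008 mod 1009 = 879 <-- target
Option B: s[5]='h'->'a', delta=(1-8)*3^0 mod 1009 = 1002, hash=880+1002 mod 1009 = 873
Option C: s[0]='f'->'g', delta=(7-6)*3^5 mod 1009 = 243, hash=880+243 mod 1009 = 114
Option D: s[1]='d'->'f', delta=(6-4)*3^4 mod 1009 = 162, hash=880+162 mod 1009 = 33

Answer: A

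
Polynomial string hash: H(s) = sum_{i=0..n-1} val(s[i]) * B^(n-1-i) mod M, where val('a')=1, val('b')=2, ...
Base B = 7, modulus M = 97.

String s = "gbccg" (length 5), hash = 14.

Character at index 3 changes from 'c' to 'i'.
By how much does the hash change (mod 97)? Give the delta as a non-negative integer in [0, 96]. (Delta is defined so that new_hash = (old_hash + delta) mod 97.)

Delta formula: (val(new) - val(old)) * B^(n-1-k) mod M
  val('i') - val('c') = 9 - 3 = 6
  B^(n-1-k) = 7^1 mod 97 = 7
  Delta = 6 * 7 mod 97 = 42

Answer: 42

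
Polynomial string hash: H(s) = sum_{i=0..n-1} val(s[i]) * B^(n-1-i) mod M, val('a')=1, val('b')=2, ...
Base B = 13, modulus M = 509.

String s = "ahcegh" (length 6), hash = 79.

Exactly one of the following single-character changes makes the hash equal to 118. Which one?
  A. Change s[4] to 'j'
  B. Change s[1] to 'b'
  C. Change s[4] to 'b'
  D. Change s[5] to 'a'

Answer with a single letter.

Answer: A

Derivation:
Option A: s[4]='g'->'j', delta=(10-7)*13^1 mod 509 = 39, hash=79+39 mod 509 = 118 <-- target
Option B: s[1]='h'->'b', delta=(2-8)*13^4 mod 509 = 167, hash=79+167 mod 509 = 246
Option C: s[4]='g'->'b', delta=(2-7)*13^1 mod 509 = 444, hash=79+444 mod 509 = 14
Option D: s[5]='h'->'a', delta=(1-8)*13^0 mod 509 = 502, hash=79+502 mod 509 = 72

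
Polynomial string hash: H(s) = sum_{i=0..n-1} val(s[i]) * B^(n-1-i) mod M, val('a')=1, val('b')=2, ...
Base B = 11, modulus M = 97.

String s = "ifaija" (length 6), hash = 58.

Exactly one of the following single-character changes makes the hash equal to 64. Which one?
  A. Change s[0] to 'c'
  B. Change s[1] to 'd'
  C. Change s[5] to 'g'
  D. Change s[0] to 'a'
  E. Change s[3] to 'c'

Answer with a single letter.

Option A: s[0]='i'->'c', delta=(3-9)*11^5 mod 97 = 8, hash=58+8 mod 97 = 66
Option B: s[1]='f'->'d', delta=(4-6)*11^4 mod 97 = 12, hash=58+12 mod 97 = 70
Option C: s[5]='a'->'g', delta=(7-1)*11^0 mod 97 = 6, hash=58+6 mod 97 = 64 <-- target
Option D: s[0]='i'->'a', delta=(1-9)*11^5 mod 97 = 43, hash=58+43 mod 97 = 4
Option E: s[3]='i'->'c', delta=(3-9)*11^2 mod 97 = 50, hash=58+50 mod 97 = 11

Answer: C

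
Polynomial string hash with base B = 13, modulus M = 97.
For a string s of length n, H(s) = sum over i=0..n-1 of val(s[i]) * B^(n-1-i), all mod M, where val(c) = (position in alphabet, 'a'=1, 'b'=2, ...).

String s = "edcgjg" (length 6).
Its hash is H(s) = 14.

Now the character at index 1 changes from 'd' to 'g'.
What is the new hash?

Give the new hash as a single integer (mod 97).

Answer: 46

Derivation:
val('d') = 4, val('g') = 7
Position k = 1, exponent = n-1-k = 4
B^4 mod M = 13^4 mod 97 = 43
Delta = (7 - 4) * 43 mod 97 = 32
New hash = (14 + 32) mod 97 = 46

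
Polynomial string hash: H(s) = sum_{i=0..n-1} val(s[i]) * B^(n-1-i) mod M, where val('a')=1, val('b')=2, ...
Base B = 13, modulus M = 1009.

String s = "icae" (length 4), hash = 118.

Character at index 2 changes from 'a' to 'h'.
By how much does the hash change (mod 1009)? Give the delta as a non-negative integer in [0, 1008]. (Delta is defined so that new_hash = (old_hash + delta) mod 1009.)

Delta formula: (val(new) - val(old)) * B^(n-1-k) mod M
  val('h') - val('a') = 8 - 1 = 7
  B^(n-1-k) = 13^1 mod 1009 = 13
  Delta = 7 * 13 mod 1009 = 91

Answer: 91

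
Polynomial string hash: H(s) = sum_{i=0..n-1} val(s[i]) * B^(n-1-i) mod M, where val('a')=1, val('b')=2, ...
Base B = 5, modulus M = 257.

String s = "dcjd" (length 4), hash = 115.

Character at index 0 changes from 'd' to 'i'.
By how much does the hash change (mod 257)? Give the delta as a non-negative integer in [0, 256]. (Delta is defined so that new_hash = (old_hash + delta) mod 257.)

Delta formula: (val(new) - val(old)) * B^(n-1-k) mod M
  val('i') - val('d') = 9 - 4 = 5
  B^(n-1-k) = 5^3 mod 257 = 125
  Delta = 5 * 125 mod 257 = 111

Answer: 111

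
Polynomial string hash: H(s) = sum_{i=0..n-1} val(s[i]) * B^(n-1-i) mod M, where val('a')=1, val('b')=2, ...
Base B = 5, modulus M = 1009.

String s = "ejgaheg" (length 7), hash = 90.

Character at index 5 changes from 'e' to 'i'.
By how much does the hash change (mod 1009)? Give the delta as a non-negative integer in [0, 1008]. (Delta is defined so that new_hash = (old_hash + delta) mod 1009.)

Answer: 20

Derivation:
Delta formula: (val(new) - val(old)) * B^(n-1-k) mod M
  val('i') - val('e') = 9 - 5 = 4
  B^(n-1-k) = 5^1 mod 1009 = 5
  Delta = 4 * 5 mod 1009 = 20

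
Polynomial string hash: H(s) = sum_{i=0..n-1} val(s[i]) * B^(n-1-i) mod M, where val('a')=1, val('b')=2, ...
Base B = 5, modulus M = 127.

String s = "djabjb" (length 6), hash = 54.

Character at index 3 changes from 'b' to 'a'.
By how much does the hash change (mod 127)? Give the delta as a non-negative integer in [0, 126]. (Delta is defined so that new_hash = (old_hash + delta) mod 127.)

Delta formula: (val(new) - val(old)) * B^(n-1-k) mod M
  val('a') - val('b') = 1 - 2 = -1
  B^(n-1-k) = 5^2 mod 127 = 25
  Delta = -1 * 25 mod 127 = 102

Answer: 102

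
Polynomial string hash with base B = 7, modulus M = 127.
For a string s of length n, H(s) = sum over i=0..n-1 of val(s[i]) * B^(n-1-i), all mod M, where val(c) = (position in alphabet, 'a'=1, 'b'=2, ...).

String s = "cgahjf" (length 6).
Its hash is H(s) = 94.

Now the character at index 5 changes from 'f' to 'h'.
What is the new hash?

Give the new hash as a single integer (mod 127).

Answer: 96

Derivation:
val('f') = 6, val('h') = 8
Position k = 5, exponent = n-1-k = 0
B^0 mod M = 7^0 mod 127 = 1
Delta = (8 - 6) * 1 mod 127 = 2
New hash = (94 + 2) mod 127 = 96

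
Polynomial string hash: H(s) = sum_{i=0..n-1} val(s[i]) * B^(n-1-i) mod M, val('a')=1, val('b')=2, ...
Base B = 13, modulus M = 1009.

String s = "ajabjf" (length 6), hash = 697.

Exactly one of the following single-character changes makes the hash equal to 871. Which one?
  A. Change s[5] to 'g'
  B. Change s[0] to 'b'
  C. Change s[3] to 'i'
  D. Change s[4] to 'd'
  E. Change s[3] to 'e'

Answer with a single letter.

Option A: s[5]='f'->'g', delta=(7-6)*13^0 mod 1009 = 1, hash=697+1 mod 1009 = 698
Option B: s[0]='a'->'b', delta=(2-1)*13^5 mod 1009 = 990, hash=697+990 mod 1009 = 678
Option C: s[3]='b'->'i', delta=(9-2)*13^2 mod 1009 = 174, hash=697+174 mod 1009 = 871 <-- target
Option D: s[4]='j'->'d', delta=(4-10)*13^1 mod 1009 = 931, hash=697+931 mod 1009 = 619
Option E: s[3]='b'->'e', delta=(5-2)*13^2 mod 1009 = 507, hash=697+507 mod 1009 = 195

Answer: C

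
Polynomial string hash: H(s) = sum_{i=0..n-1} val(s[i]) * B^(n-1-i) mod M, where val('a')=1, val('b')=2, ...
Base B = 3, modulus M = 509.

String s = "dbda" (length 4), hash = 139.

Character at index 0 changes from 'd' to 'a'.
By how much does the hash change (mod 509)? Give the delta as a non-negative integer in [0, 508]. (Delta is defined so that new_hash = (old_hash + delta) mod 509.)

Delta formula: (val(new) - val(old)) * B^(n-1-k) mod M
  val('a') - val('d') = 1 - 4 = -3
  B^(n-1-k) = 3^3 mod 509 = 27
  Delta = -3 * 27 mod 509 = 428

Answer: 428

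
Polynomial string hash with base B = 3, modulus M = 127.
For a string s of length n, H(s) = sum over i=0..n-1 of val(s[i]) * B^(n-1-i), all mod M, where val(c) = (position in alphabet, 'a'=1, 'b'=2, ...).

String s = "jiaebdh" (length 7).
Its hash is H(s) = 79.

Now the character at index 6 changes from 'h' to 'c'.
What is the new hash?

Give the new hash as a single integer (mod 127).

Answer: 74

Derivation:
val('h') = 8, val('c') = 3
Position k = 6, exponent = n-1-k = 0
B^0 mod M = 3^0 mod 127 = 1
Delta = (3 - 8) * 1 mod 127 = 122
New hash = (79 + 122) mod 127 = 74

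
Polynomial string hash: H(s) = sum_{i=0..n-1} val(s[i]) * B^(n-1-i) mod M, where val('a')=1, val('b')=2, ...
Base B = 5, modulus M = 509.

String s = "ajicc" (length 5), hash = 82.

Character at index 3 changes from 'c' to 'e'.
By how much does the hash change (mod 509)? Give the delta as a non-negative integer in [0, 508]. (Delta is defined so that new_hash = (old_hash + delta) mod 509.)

Delta formula: (val(new) - val(old)) * B^(n-1-k) mod M
  val('e') - val('c') = 5 - 3 = 2
  B^(n-1-k) = 5^1 mod 509 = 5
  Delta = 2 * 5 mod 509 = 10

Answer: 10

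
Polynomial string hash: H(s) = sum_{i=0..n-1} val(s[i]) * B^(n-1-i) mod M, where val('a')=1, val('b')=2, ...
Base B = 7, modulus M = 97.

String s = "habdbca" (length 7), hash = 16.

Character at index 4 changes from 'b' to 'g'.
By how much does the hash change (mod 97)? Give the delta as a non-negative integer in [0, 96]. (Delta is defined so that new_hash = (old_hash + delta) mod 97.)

Answer: 51

Derivation:
Delta formula: (val(new) - val(old)) * B^(n-1-k) mod M
  val('g') - val('b') = 7 - 2 = 5
  B^(n-1-k) = 7^2 mod 97 = 49
  Delta = 5 * 49 mod 97 = 51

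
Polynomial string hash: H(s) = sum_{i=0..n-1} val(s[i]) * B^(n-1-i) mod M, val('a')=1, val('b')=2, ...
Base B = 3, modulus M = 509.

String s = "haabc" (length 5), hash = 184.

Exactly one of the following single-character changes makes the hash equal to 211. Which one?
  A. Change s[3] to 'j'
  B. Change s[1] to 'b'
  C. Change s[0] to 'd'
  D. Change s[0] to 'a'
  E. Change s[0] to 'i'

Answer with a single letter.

Option A: s[3]='b'->'j', delta=(10-2)*3^1 mod 509 = 24, hash=184+24 mod 509 = 208
Option B: s[1]='a'->'b', delta=(2-1)*3^3 mod 509 = 27, hash=184+27 mod 509 = 211 <-- target
Option C: s[0]='h'->'d', delta=(4-8)*3^4 mod 509 = 185, hash=184+185 mod 509 = 369
Option D: s[0]='h'->'a', delta=(1-8)*3^4 mod 509 = 451, hash=184+451 mod 509 = 126
Option E: s[0]='h'->'i', delta=(9-8)*3^4 mod 509 = 81, hash=184+81 mod 509 = 265

Answer: B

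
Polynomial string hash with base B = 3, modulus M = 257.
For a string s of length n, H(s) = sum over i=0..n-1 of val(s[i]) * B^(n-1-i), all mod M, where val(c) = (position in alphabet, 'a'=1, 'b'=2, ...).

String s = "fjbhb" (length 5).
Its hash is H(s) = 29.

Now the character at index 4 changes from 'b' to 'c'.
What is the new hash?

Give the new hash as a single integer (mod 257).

val('b') = 2, val('c') = 3
Position k = 4, exponent = n-1-k = 0
B^0 mod M = 3^0 mod 257 = 1
Delta = (3 - 2) * 1 mod 257 = 1
New hash = (29 + 1) mod 257 = 30

Answer: 30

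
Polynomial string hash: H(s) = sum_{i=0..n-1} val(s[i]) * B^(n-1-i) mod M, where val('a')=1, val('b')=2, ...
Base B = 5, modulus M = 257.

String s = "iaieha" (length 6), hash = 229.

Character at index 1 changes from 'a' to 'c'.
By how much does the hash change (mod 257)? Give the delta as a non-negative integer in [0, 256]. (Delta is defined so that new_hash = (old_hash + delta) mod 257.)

Answer: 222

Derivation:
Delta formula: (val(new) - val(old)) * B^(n-1-k) mod M
  val('c') - val('a') = 3 - 1 = 2
  B^(n-1-k) = 5^4 mod 257 = 111
  Delta = 2 * 111 mod 257 = 222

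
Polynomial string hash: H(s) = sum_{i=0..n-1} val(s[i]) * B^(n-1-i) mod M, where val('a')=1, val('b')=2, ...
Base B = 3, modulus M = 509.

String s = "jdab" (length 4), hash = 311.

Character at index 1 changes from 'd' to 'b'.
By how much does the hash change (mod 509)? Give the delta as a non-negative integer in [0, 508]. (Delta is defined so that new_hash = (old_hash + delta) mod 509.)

Answer: 491

Derivation:
Delta formula: (val(new) - val(old)) * B^(n-1-k) mod M
  val('b') - val('d') = 2 - 4 = -2
  B^(n-1-k) = 3^2 mod 509 = 9
  Delta = -2 * 9 mod 509 = 491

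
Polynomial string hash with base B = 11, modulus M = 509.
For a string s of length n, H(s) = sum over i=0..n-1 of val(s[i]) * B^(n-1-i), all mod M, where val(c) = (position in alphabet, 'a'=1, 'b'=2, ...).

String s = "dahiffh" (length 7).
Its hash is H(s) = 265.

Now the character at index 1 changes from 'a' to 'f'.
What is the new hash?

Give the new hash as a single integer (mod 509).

Answer: 282

Derivation:
val('a') = 1, val('f') = 6
Position k = 1, exponent = n-1-k = 5
B^5 mod M = 11^5 mod 509 = 207
Delta = (6 - 1) * 207 mod 509 = 17
New hash = (265 + 17) mod 509 = 282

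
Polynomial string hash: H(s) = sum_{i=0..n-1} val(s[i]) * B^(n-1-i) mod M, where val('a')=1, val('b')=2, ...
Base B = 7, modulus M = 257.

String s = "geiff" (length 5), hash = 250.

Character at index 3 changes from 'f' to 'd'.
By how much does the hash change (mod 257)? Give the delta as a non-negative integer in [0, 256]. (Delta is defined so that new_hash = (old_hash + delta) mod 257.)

Answer: 243

Derivation:
Delta formula: (val(new) - val(old)) * B^(n-1-k) mod M
  val('d') - val('f') = 4 - 6 = -2
  B^(n-1-k) = 7^1 mod 257 = 7
  Delta = -2 * 7 mod 257 = 243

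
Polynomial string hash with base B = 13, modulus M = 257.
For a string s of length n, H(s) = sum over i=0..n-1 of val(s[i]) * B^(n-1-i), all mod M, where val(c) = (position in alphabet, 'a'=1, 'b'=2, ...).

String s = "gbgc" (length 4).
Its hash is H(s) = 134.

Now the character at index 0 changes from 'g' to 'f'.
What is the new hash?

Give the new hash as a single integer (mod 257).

Answer: 250

Derivation:
val('g') = 7, val('f') = 6
Position k = 0, exponent = n-1-k = 3
B^3 mod M = 13^3 mod 257 = 141
Delta = (6 - 7) * 141 mod 257 = 116
New hash = (134 + 116) mod 257 = 250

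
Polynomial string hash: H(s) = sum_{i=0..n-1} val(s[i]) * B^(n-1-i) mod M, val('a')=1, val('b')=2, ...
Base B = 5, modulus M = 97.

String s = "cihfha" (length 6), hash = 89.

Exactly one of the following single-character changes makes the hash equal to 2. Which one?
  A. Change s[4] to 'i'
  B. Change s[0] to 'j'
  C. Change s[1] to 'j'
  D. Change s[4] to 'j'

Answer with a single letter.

Option A: s[4]='h'->'i', delta=(9-8)*5^1 mod 97 = 5, hash=89+5 mod 97 = 94
Option B: s[0]='c'->'j', delta=(10-3)*5^5 mod 97 = 50, hash=89+50 mod 97 = 42
Option C: s[1]='i'->'j', delta=(10-9)*5^4 mod 97 = 43, hash=89+43 mod 97 = 35
Option D: s[4]='h'->'j', delta=(10-8)*5^1 mod 97 = 10, hash=89+10 mod 97 = 2 <-- target

Answer: D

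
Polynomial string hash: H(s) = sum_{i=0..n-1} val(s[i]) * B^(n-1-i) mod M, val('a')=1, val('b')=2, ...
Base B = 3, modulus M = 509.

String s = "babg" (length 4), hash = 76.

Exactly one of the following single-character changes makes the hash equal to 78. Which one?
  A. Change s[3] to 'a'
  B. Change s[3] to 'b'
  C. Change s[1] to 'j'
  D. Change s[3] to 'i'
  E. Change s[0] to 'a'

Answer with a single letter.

Answer: D

Derivation:
Option A: s[3]='g'->'a', delta=(1-7)*3^0 mod 509 = 503, hash=76+503 mod 509 = 70
Option B: s[3]='g'->'b', delta=(2-7)*3^0 mod 509 = 504, hash=76+504 mod 509 = 71
Option C: s[1]='a'->'j', delta=(10-1)*3^2 mod 509 = 81, hash=76+81 mod 509 = 157
Option D: s[3]='g'->'i', delta=(9-7)*3^0 mod 509 = 2, hash=76+2 mod 509 = 78 <-- target
Option E: s[0]='b'->'a', delta=(1-2)*3^3 mod 509 = 482, hash=76+482 mod 509 = 49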